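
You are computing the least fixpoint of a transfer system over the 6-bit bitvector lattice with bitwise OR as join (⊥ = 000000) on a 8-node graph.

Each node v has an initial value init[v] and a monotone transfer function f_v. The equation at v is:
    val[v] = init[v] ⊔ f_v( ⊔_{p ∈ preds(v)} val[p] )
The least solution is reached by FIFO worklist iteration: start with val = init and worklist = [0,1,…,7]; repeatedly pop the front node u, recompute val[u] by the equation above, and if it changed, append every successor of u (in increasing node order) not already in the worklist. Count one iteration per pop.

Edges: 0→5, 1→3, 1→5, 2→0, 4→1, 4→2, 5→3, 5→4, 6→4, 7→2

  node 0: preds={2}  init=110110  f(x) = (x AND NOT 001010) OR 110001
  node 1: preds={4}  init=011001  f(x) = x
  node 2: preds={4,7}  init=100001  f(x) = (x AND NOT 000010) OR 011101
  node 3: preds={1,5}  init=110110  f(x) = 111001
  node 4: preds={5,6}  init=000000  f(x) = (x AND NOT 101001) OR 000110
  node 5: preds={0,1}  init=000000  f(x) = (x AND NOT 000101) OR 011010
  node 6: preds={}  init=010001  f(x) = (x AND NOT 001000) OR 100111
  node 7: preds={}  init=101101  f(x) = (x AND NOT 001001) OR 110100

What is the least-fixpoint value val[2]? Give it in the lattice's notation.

111101

Worklist (14 pops):
  #1 pop 0: in=100001 → 110111 (was 110110); enqueue []
  #2 pop 1: in=000000 → 011001 (no change)
  #3 pop 2: in=101101 → 111101 (was 100001); enqueue [0]
  #4 pop 3: in=011001 → 111111 (was 110110); enqueue []
  #5 pop 4: in=010001 → 010110 (was 000000); enqueue [1,2]
  #6 pop 5: in=111111 → 111010 (was 000000); enqueue [3,4]
  #7 pop 6: in=000000 → 110111 (was 010001); enqueue []
  #8 pop 7: in=000000 → 111101 (was 101101); enqueue []
  #9 pop 0: in=111101 → 110111 (no change)
  #10 pop 1: in=010110 → 011111 (was 011001); enqueue [5]
  #11 pop 2: in=111111 → 111101 (no change)
  #12 pop 3: in=111111 → 111111 (no change)
  #13 pop 4: in=111111 → 010110 (no change)
  #14 pop 5: in=111111 → 111010 (no change)

Fixpoint:
  val[0] = 110111
  val[1] = 011111
  val[2] = 111101
  val[3] = 111111
  val[4] = 010110
  val[5] = 111010
  val[6] = 110111
  val[7] = 111101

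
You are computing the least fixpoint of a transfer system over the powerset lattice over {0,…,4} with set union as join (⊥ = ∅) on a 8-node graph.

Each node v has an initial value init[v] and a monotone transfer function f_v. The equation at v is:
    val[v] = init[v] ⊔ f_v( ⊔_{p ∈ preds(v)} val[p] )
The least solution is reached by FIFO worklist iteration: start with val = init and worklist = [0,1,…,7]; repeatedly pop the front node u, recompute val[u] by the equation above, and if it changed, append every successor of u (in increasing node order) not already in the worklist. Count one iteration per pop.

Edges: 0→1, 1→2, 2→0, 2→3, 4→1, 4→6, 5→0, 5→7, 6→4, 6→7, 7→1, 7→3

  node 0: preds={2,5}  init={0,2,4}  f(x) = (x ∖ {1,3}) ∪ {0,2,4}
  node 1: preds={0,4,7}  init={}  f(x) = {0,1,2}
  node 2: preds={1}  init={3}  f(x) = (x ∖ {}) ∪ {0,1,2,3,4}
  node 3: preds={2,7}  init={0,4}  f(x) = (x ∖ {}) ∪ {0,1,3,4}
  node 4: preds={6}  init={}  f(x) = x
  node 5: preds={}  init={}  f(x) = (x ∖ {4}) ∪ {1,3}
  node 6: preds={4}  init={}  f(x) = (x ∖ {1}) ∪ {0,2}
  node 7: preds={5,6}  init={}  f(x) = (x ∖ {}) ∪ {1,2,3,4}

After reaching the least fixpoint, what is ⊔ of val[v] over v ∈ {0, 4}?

Worklist (13 pops):
  #1 pop 0: in={3} → {0,2,4} (no change)
  #2 pop 1: in={0,2,4} → {0,1,2} (was {}); enqueue []
  #3 pop 2: in={0,1,2} → {0,1,2,3,4} (was {3}); enqueue [0]
  #4 pop 3: in={0,1,2,3,4} → {0,1,2,3,4} (was {0,4}); enqueue []
  #5 pop 4: in={} → {} (no change)
  #6 pop 5: in={} → {1,3} (was {}); enqueue []
  #7 pop 6: in={} → {0,2} (was {}); enqueue [4]
  #8 pop 7: in={0,1,2,3} → {0,1,2,3,4} (was {}); enqueue [1,3]
  #9 pop 0: in={0,1,2,3,4} → {0,2,4} (no change)
  #10 pop 4: in={0,2} → {0,2} (was {}); enqueue [6]
  #11 pop 1: in={0,1,2,3,4} → {0,1,2} (no change)
  #12 pop 3: in={0,1,2,3,4} → {0,1,2,3,4} (no change)
  #13 pop 6: in={0,2} → {0,2} (no change)

Fixpoint:
  val[0] = {0,2,4}
  val[1] = {0,1,2}
  val[2] = {0,1,2,3,4}
  val[3] = {0,1,2,3,4}
  val[4] = {0,2}
  val[5] = {1,3}
  val[6] = {0,2}
  val[7] = {0,1,2,3,4}

{0,2,4}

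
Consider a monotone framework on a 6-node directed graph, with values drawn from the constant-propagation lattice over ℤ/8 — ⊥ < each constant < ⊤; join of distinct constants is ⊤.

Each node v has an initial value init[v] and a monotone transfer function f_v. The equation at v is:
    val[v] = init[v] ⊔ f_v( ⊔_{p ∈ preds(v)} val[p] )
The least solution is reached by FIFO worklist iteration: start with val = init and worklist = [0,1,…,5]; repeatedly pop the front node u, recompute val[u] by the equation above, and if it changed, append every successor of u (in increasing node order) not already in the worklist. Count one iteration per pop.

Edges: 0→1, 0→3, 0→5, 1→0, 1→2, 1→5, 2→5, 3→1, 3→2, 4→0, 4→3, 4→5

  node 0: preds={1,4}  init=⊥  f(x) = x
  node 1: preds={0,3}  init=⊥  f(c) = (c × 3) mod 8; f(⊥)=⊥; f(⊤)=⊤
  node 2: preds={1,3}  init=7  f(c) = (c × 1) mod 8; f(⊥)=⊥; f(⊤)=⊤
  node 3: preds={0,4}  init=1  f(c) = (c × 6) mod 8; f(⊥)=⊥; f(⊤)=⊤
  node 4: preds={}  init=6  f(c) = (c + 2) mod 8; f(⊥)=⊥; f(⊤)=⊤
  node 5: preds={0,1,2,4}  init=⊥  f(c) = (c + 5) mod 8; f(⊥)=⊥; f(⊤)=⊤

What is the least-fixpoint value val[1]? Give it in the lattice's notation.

⊤

Trace (11 dequeues):
  [1] u=0 | in 6 | out 6 | prev ⊥ | push {}
  [2] u=1 | in ⊤ | out ⊤ | prev ⊥ | push {0}
  [3] u=2 | in ⊤ | out ⊤ | prev 7 | push {}
  [4] u=3 | in 6 | out ⊤ | prev 1 | push {1,2}
  [5] u=4 | in ⊥ | out 6 | ==
  [6] u=5 | in ⊤ | out ⊤ | prev ⊥ | push {}
  [7] u=0 | in ⊤ | out ⊤ | prev 6 | push {3,5}
  [8] u=1 | in ⊤ | out ⊤ | ==
  [9] u=2 | in ⊤ | out ⊤ | ==
  [10] u=3 | in ⊤ | out ⊤ | ==
  [11] u=5 | in ⊤ | out ⊤ | ==

Converged values:
  [0] ⊤
  [1] ⊤
  [2] ⊤
  [3] ⊤
  [4] 6
  [5] ⊤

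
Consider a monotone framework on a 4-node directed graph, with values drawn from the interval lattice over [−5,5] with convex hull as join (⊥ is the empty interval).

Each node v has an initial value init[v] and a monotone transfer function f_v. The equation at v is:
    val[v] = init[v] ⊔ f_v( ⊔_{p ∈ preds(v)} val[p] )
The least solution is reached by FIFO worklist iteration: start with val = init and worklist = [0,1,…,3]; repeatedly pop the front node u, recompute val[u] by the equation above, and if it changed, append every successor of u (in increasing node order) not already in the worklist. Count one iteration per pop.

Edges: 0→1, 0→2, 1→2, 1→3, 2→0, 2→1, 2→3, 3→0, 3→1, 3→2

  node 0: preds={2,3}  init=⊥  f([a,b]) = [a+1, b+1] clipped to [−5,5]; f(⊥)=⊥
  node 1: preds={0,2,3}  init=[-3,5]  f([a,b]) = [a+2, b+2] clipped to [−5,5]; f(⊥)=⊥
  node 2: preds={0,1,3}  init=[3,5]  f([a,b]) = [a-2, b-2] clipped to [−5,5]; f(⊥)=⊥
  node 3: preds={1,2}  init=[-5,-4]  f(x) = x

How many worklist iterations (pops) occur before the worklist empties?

7

Trace (7 dequeues):
  [1] u=0 | in [-5,5] | out [-4,5] | prev ⊥ | push {}
  [2] u=1 | in [-5,5] | out [-3,5] | ==
  [3] u=2 | in [-5,5] | out [-5,5] | prev [3,5] | push {0,1}
  [4] u=3 | in [-5,5] | out [-5,5] | prev [-5,-4] | push {2}
  [5] u=0 | in [-5,5] | out [-4,5] | ==
  [6] u=1 | in [-5,5] | out [-3,5] | ==
  [7] u=2 | in [-5,5] | out [-5,5] | ==

Converged values:
  [0] [-4,5]
  [1] [-3,5]
  [2] [-5,5]
  [3] [-5,5]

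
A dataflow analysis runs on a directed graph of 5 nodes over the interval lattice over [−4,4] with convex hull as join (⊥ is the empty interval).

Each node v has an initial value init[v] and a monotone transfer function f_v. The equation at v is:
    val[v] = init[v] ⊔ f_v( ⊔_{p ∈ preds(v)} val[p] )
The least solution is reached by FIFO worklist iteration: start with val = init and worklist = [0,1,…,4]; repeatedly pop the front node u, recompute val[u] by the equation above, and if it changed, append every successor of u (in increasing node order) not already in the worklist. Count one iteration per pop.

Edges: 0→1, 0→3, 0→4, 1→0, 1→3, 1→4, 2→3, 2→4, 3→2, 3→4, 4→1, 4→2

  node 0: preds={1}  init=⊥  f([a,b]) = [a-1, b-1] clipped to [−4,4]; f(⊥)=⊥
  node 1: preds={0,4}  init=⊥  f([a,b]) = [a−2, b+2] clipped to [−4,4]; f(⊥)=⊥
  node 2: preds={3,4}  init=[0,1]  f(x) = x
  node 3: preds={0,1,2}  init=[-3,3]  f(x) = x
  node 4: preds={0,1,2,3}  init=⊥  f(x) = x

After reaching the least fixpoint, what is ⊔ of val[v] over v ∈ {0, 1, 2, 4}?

Iteration log — 14 steps:
  step 1. node 0  ⊔preds=⊥  new=⊥  stable
  step 2. node 1  ⊔preds=⊥  new=⊥  stable
  step 3. node 2  ⊔preds=[-3,3]  new=[-3,3]  old=[0,1]  +wl: 
  step 4. node 3  ⊔preds=[-3,3]  new=[-3,3]  stable
  step 5. node 4  ⊔preds=[-3,3]  new=[-3,3]  old=⊥  +wl: 1,2
  step 6. node 1  ⊔preds=[-3,3]  new=[-4,4]  old=⊥  +wl: 0,3,4
  step 7. node 2  ⊔preds=[-3,3]  new=[-3,3]  stable
  step 8. node 0  ⊔preds=[-4,4]  new=[-4,3]  old=⊥  +wl: 1
  step 9. node 3  ⊔preds=[-4,4]  new=[-4,4]  old=[-3,3]  +wl: 2
  step 10. node 4  ⊔preds=[-4,4]  new=[-4,4]  old=[-3,3]  +wl: 
  step 11. node 1  ⊔preds=[-4,4]  new=[-4,4]  stable
  step 12. node 2  ⊔preds=[-4,4]  new=[-4,4]  old=[-3,3]  +wl: 3,4
  step 13. node 3  ⊔preds=[-4,4]  new=[-4,4]  stable
  step 14. node 4  ⊔preds=[-4,4]  new=[-4,4]  stable

Least fixpoint reached:
  node 0: [-4,3]
  node 1: [-4,4]
  node 2: [-4,4]
  node 3: [-4,4]
  node 4: [-4,4]

[-4,4]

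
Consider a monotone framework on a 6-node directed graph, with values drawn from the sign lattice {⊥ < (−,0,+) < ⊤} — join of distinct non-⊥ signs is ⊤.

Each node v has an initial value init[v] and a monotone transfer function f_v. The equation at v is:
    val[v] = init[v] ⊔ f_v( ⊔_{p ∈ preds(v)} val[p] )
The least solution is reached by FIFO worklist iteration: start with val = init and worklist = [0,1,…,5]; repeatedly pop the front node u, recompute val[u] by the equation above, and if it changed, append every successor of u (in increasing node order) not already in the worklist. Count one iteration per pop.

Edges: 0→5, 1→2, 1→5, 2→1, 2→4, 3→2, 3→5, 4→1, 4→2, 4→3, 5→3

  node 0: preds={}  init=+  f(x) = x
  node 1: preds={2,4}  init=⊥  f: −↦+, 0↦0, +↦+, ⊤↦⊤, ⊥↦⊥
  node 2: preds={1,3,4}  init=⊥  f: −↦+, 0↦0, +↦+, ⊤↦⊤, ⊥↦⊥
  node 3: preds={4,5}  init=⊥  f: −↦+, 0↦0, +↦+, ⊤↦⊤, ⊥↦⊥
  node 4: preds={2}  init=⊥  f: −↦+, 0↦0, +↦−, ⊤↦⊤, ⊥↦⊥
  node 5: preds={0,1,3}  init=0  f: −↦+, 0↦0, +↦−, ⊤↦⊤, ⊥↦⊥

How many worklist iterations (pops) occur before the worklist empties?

Worklist (19 pops):
  #1 pop 0: in=⊥ → + (no change)
  #2 pop 1: in=⊥ → ⊥ (no change)
  #3 pop 2: in=⊥ → ⊥ (no change)
  #4 pop 3: in=0 → 0 (was ⊥); enqueue [2]
  #5 pop 4: in=⊥ → ⊥ (no change)
  #6 pop 5: in=⊤ → ⊤ (was 0); enqueue [3]
  #7 pop 2: in=0 → 0 (was ⊥); enqueue [1,4]
  #8 pop 3: in=⊤ → ⊤ (was 0); enqueue [2,5]
  #9 pop 1: in=0 → 0 (was ⊥); enqueue []
  #10 pop 4: in=0 → 0 (was ⊥); enqueue [1,3]
  #11 pop 2: in=⊤ → ⊤ (was 0); enqueue [4]
  #12 pop 5: in=⊤ → ⊤ (no change)
  #13 pop 1: in=⊤ → ⊤ (was 0); enqueue [2,5]
  #14 pop 3: in=⊤ → ⊤ (no change)
  #15 pop 4: in=⊤ → ⊤ (was 0); enqueue [1,3]
  #16 pop 2: in=⊤ → ⊤ (no change)
  #17 pop 5: in=⊤ → ⊤ (no change)
  #18 pop 1: in=⊤ → ⊤ (no change)
  #19 pop 3: in=⊤ → ⊤ (no change)

Fixpoint:
  val[0] = +
  val[1] = ⊤
  val[2] = ⊤
  val[3] = ⊤
  val[4] = ⊤
  val[5] = ⊤

19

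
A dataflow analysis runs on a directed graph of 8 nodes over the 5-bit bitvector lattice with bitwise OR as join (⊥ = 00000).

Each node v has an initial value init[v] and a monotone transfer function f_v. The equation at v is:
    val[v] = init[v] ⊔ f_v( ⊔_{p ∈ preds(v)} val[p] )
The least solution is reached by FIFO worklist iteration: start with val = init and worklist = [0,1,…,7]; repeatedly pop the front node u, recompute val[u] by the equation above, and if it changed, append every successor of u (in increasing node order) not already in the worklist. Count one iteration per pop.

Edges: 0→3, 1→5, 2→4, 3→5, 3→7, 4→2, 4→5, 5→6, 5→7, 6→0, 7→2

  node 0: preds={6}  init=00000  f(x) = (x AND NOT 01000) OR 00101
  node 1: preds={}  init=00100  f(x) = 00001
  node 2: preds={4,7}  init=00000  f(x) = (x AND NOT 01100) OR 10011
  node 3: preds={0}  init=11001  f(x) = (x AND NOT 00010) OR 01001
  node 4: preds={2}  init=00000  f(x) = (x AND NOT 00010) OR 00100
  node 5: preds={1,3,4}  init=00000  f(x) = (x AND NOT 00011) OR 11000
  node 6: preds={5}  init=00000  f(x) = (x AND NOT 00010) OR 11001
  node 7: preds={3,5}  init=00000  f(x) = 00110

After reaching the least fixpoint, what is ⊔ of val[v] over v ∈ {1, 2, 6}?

11111

Worklist (11 pops):
  #1 pop 0: in=00000 → 00101 (was 00000); enqueue []
  #2 pop 1: in=00000 → 00101 (was 00100); enqueue []
  #3 pop 2: in=00000 → 10011 (was 00000); enqueue []
  #4 pop 3: in=00101 → 11101 (was 11001); enqueue []
  #5 pop 4: in=10011 → 10101 (was 00000); enqueue [2]
  #6 pop 5: in=11101 → 11100 (was 00000); enqueue []
  #7 pop 6: in=11100 → 11101 (was 00000); enqueue [0]
  #8 pop 7: in=11101 → 00110 (was 00000); enqueue []
  #9 pop 2: in=10111 → 10011 (no change)
  #10 pop 0: in=11101 → 10101 (was 00101); enqueue [3]
  #11 pop 3: in=10101 → 11101 (no change)

Fixpoint:
  val[0] = 10101
  val[1] = 00101
  val[2] = 10011
  val[3] = 11101
  val[4] = 10101
  val[5] = 11100
  val[6] = 11101
  val[7] = 00110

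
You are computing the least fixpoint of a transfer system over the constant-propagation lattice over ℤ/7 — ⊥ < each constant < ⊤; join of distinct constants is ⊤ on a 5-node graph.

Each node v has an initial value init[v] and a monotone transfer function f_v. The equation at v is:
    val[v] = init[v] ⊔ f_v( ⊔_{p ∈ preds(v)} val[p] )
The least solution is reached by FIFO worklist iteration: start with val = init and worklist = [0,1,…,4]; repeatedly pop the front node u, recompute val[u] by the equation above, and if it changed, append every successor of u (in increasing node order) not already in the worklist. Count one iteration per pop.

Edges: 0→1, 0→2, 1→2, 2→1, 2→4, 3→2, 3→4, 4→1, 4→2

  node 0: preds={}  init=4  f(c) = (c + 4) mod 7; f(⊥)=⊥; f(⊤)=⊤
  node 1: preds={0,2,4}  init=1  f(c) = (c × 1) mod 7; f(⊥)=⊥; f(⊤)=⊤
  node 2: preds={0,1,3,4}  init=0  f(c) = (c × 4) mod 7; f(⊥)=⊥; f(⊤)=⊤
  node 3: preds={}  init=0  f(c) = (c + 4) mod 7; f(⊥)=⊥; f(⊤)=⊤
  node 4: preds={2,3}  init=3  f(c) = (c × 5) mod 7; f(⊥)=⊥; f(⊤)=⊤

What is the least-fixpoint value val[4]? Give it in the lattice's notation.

Trace (7 dequeues):
  [1] u=0 | in ⊥ | out 4 | ==
  [2] u=1 | in ⊤ | out ⊤ | prev 1 | push {}
  [3] u=2 | in ⊤ | out ⊤ | prev 0 | push {1}
  [4] u=3 | in ⊥ | out 0 | ==
  [5] u=4 | in ⊤ | out ⊤ | prev 3 | push {2}
  [6] u=1 | in ⊤ | out ⊤ | ==
  [7] u=2 | in ⊤ | out ⊤ | ==

Converged values:
  [0] 4
  [1] ⊤
  [2] ⊤
  [3] 0
  [4] ⊤

⊤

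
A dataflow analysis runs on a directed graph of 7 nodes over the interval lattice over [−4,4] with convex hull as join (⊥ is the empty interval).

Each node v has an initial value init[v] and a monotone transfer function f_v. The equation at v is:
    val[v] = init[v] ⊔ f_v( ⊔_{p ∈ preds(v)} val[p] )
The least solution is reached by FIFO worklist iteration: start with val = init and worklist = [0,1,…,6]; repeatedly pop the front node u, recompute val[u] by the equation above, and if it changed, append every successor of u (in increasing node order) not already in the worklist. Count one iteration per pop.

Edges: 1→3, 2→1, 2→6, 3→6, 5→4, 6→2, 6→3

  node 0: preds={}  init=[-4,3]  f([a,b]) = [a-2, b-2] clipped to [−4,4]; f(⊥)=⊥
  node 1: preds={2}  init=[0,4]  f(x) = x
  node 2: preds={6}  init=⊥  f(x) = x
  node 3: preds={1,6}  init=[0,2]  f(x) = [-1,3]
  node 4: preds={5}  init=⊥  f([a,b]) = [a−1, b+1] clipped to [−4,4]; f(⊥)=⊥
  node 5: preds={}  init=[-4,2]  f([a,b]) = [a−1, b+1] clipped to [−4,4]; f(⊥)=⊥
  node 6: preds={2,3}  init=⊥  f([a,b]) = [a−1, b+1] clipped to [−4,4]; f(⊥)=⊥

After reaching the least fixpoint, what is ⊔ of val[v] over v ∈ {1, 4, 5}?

Iteration log — 20 steps:
  step 1. node 0  ⊔preds=⊥  new=[-4,3]  stable
  step 2. node 1  ⊔preds=⊥  new=[0,4]  stable
  step 3. node 2  ⊔preds=⊥  new=⊥  stable
  step 4. node 3  ⊔preds=[0,4]  new=[-1,3]  old=[0,2]  +wl: 
  step 5. node 4  ⊔preds=[-4,2]  new=[-4,3]  old=⊥  +wl: 
  step 6. node 5  ⊔preds=⊥  new=[-4,2]  stable
  step 7. node 6  ⊔preds=[-1,3]  new=[-2,4]  old=⊥  +wl: 2,3
  step 8. node 2  ⊔preds=[-2,4]  new=[-2,4]  old=⊥  +wl: 1,6
  step 9. node 3  ⊔preds=[-2,4]  new=[-1,3]  stable
  step 10. node 1  ⊔preds=[-2,4]  new=[-2,4]  old=[0,4]  +wl: 3
  step 11. node 6  ⊔preds=[-2,4]  new=[-3,4]  old=[-2,4]  +wl: 2
  step 12. node 3  ⊔preds=[-3,4]  new=[-1,3]  stable
  step 13. node 2  ⊔preds=[-3,4]  new=[-3,4]  old=[-2,4]  +wl: 1,6
  step 14. node 1  ⊔preds=[-3,4]  new=[-3,4]  old=[-2,4]  +wl: 3
  step 15. node 6  ⊔preds=[-3,4]  new=[-4,4]  old=[-3,4]  +wl: 2
  step 16. node 3  ⊔preds=[-4,4]  new=[-1,3]  stable
  step 17. node 2  ⊔preds=[-4,4]  new=[-4,4]  old=[-3,4]  +wl: 1,6
  step 18. node 1  ⊔preds=[-4,4]  new=[-4,4]  old=[-3,4]  +wl: 3
  step 19. node 6  ⊔preds=[-4,4]  new=[-4,4]  stable
  step 20. node 3  ⊔preds=[-4,4]  new=[-1,3]  stable

Least fixpoint reached:
  node 0: [-4,3]
  node 1: [-4,4]
  node 2: [-4,4]
  node 3: [-1,3]
  node 4: [-4,3]
  node 5: [-4,2]
  node 6: [-4,4]

[-4,4]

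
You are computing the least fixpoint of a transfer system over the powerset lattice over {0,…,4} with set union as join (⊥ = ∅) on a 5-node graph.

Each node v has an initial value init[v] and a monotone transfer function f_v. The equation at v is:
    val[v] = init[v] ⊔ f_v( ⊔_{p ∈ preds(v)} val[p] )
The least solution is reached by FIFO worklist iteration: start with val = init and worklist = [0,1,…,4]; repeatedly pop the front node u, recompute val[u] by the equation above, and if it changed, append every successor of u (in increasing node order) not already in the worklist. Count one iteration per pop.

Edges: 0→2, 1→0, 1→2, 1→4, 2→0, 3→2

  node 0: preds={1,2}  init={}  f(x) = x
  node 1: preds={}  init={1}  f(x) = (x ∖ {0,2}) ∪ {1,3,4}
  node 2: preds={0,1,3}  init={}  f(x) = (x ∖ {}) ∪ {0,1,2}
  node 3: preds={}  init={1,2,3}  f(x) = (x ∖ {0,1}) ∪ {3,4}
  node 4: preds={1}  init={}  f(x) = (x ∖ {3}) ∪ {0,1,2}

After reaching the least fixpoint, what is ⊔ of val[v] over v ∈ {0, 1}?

Iteration log — 7 steps:
  step 1. node 0  ⊔preds={1}  new={1}  old={}  +wl: 
  step 2. node 1  ⊔preds={}  new={1,3,4}  old={1}  +wl: 0
  step 3. node 2  ⊔preds={1,2,3,4}  new={0,1,2,3,4}  old={}  +wl: 
  step 4. node 3  ⊔preds={}  new={1,2,3,4}  old={1,2,3}  +wl: 2
  step 5. node 4  ⊔preds={1,3,4}  new={0,1,2,4}  old={}  +wl: 
  step 6. node 0  ⊔preds={0,1,2,3,4}  new={0,1,2,3,4}  old={1}  +wl: 
  step 7. node 2  ⊔preds={0,1,2,3,4}  new={0,1,2,3,4}  stable

Least fixpoint reached:
  node 0: {0,1,2,3,4}
  node 1: {1,3,4}
  node 2: {0,1,2,3,4}
  node 3: {1,2,3,4}
  node 4: {0,1,2,4}

{0,1,2,3,4}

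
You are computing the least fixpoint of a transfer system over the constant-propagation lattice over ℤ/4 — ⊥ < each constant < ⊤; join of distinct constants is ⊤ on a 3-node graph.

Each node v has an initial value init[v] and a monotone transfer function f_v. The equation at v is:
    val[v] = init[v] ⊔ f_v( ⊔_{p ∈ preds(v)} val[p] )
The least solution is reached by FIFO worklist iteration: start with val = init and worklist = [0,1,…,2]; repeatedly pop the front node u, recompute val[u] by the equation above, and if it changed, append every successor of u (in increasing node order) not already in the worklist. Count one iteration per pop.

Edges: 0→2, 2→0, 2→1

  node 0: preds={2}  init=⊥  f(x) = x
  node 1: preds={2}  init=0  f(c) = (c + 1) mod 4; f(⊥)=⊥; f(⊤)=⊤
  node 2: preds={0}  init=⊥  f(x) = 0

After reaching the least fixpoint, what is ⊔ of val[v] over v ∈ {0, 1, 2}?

⊤

Worklist (6 pops):
  #1 pop 0: in=⊥ → ⊥ (no change)
  #2 pop 1: in=⊥ → 0 (no change)
  #3 pop 2: in=⊥ → 0 (was ⊥); enqueue [0,1]
  #4 pop 0: in=0 → 0 (was ⊥); enqueue [2]
  #5 pop 1: in=0 → ⊤ (was 0); enqueue []
  #6 pop 2: in=0 → 0 (no change)

Fixpoint:
  val[0] = 0
  val[1] = ⊤
  val[2] = 0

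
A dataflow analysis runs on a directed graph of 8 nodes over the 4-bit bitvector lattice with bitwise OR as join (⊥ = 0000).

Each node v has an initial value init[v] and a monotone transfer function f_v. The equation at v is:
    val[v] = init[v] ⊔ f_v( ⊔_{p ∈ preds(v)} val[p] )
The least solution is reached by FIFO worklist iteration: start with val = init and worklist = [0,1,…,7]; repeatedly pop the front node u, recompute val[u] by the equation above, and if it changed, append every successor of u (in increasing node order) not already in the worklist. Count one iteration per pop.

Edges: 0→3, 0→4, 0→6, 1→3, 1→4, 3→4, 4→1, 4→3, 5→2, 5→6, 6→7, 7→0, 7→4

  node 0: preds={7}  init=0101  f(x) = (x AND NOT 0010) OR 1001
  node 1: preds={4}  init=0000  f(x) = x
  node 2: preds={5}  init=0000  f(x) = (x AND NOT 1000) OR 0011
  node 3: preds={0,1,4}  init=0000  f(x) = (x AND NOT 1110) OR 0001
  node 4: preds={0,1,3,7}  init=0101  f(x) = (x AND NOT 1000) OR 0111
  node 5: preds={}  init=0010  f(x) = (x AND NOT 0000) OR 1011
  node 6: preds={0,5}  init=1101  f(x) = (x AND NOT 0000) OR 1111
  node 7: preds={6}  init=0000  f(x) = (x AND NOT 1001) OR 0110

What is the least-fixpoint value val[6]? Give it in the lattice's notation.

Trace (13 dequeues):
  [1] u=0 | in 0000 | out 1101 | prev 0101 | push {}
  [2] u=1 | in 0101 | out 0101 | prev 0000 | push {}
  [3] u=2 | in 0010 | out 0011 | prev 0000 | push {}
  [4] u=3 | in 1101 | out 0001 | prev 0000 | push {}
  [5] u=4 | in 1101 | out 0111 | prev 0101 | push {1,3}
  [6] u=5 | in 0000 | out 1011 | prev 0010 | push {2}
  [7] u=6 | in 1111 | out 1111 | prev 1101 | push {}
  [8] u=7 | in 1111 | out 0110 | prev 0000 | push {0,4}
  [9] u=1 | in 0111 | out 0111 | prev 0101 | push {}
  [10] u=3 | in 1111 | out 0001 | ==
  [11] u=2 | in 1011 | out 0011 | ==
  [12] u=0 | in 0110 | out 1101 | ==
  [13] u=4 | in 1111 | out 0111 | ==

Converged values:
  [0] 1101
  [1] 0111
  [2] 0011
  [3] 0001
  [4] 0111
  [5] 1011
  [6] 1111
  [7] 0110

1111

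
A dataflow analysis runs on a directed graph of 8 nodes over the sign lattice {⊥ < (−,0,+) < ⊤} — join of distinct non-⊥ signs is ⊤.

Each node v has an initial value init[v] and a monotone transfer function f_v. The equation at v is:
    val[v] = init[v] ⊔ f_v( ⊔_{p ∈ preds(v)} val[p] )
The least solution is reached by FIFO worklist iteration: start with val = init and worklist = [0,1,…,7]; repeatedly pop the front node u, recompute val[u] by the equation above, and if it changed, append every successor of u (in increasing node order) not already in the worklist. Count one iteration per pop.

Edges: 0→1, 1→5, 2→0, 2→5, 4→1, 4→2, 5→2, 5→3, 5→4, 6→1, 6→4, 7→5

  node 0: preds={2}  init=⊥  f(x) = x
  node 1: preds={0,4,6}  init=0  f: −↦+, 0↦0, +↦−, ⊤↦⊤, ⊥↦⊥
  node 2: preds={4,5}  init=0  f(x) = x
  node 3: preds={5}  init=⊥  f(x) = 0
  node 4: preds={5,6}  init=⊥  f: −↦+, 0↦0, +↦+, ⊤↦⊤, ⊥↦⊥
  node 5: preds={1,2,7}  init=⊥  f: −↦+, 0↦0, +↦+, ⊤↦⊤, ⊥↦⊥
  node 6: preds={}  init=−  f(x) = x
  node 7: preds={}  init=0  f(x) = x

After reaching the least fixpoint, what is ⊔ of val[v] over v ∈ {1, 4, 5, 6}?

Worklist (16 pops):
  #1 pop 0: in=0 → 0 (was ⊥); enqueue []
  #2 pop 1: in=⊤ → ⊤ (was 0); enqueue []
  #3 pop 2: in=⊥ → 0 (no change)
  #4 pop 3: in=⊥ → 0 (was ⊥); enqueue []
  #5 pop 4: in=− → + (was ⊥); enqueue [1,2]
  #6 pop 5: in=⊤ → ⊤ (was ⊥); enqueue [3,4]
  #7 pop 6: in=⊥ → − (no change)
  #8 pop 7: in=⊥ → 0 (no change)
  #9 pop 1: in=⊤ → ⊤ (no change)
  #10 pop 2: in=⊤ → ⊤ (was 0); enqueue [0,5]
  #11 pop 3: in=⊤ → 0 (no change)
  #12 pop 4: in=⊤ → ⊤ (was +); enqueue [1,2]
  #13 pop 0: in=⊤ → ⊤ (was 0); enqueue []
  #14 pop 5: in=⊤ → ⊤ (no change)
  #15 pop 1: in=⊤ → ⊤ (no change)
  #16 pop 2: in=⊤ → ⊤ (no change)

Fixpoint:
  val[0] = ⊤
  val[1] = ⊤
  val[2] = ⊤
  val[3] = 0
  val[4] = ⊤
  val[5] = ⊤
  val[6] = −
  val[7] = 0

⊤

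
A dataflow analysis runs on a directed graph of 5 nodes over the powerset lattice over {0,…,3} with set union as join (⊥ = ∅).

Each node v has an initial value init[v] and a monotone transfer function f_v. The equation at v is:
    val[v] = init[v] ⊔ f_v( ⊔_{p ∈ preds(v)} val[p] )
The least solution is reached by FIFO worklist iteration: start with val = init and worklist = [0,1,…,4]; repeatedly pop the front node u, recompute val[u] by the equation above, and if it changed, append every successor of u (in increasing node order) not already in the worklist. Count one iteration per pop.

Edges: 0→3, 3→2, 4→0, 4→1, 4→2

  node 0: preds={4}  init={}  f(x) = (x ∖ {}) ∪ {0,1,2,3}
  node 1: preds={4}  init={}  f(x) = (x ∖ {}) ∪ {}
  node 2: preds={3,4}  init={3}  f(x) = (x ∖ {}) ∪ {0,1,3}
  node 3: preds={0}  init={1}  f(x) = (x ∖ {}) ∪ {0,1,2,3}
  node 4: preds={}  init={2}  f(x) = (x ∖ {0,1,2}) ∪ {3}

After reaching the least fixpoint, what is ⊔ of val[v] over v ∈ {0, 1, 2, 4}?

Worklist (8 pops):
  #1 pop 0: in={2} → {0,1,2,3} (was {}); enqueue []
  #2 pop 1: in={2} → {2} (was {}); enqueue []
  #3 pop 2: in={1,2} → {0,1,2,3} (was {3}); enqueue []
  #4 pop 3: in={0,1,2,3} → {0,1,2,3} (was {1}); enqueue [2]
  #5 pop 4: in={} → {2,3} (was {2}); enqueue [0,1]
  #6 pop 2: in={0,1,2,3} → {0,1,2,3} (no change)
  #7 pop 0: in={2,3} → {0,1,2,3} (no change)
  #8 pop 1: in={2,3} → {2,3} (was {2}); enqueue []

Fixpoint:
  val[0] = {0,1,2,3}
  val[1] = {2,3}
  val[2] = {0,1,2,3}
  val[3] = {0,1,2,3}
  val[4] = {2,3}

{0,1,2,3}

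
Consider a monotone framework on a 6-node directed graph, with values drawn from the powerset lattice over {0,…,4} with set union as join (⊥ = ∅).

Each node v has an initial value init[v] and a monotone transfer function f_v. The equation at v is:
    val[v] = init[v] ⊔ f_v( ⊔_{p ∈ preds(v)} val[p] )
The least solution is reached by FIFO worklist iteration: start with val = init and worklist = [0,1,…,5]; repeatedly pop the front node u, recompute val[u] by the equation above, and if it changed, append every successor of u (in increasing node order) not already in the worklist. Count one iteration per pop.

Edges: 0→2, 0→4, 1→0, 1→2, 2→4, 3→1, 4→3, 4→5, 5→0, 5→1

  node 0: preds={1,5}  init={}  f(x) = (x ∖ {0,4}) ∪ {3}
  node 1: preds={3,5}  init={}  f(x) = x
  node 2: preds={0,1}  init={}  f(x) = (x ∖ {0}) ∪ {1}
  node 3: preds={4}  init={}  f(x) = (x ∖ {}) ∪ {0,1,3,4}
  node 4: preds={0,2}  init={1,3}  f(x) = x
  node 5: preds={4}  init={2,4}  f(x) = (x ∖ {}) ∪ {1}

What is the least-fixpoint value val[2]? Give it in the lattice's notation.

Trace (13 dequeues):
  [1] u=0 | in {2,4} | out {2,3} | prev {} | push {}
  [2] u=1 | in {2,4} | out {2,4} | prev {} | push {0}
  [3] u=2 | in {2,3,4} | out {1,2,3,4} | prev {} | push {}
  [4] u=3 | in {1,3} | out {0,1,3,4} | prev {} | push {1}
  [5] u=4 | in {1,2,3,4} | out {1,2,3,4} | prev {1,3} | push {3}
  [6] u=5 | in {1,2,3,4} | out {1,2,3,4} | prev {2,4} | push {}
  [7] u=0 | in {1,2,3,4} | out {1,2,3} | prev {2,3} | push {2,4}
  [8] u=1 | in {0,1,2,3,4} | out {0,1,2,3,4} | prev {2,4} | push {0}
  [9] u=3 | in {1,2,3,4} | out {0,1,2,3,4} | prev {0,1,3,4} | push {1}
  [10] u=2 | in {0,1,2,3,4} | out {1,2,3,4} | ==
  [11] u=4 | in {1,2,3,4} | out {1,2,3,4} | ==
  [12] u=0 | in {0,1,2,3,4} | out {1,2,3} | ==
  [13] u=1 | in {0,1,2,3,4} | out {0,1,2,3,4} | ==

Converged values:
  [0] {1,2,3}
  [1] {0,1,2,3,4}
  [2] {1,2,3,4}
  [3] {0,1,2,3,4}
  [4] {1,2,3,4}
  [5] {1,2,3,4}

{1,2,3,4}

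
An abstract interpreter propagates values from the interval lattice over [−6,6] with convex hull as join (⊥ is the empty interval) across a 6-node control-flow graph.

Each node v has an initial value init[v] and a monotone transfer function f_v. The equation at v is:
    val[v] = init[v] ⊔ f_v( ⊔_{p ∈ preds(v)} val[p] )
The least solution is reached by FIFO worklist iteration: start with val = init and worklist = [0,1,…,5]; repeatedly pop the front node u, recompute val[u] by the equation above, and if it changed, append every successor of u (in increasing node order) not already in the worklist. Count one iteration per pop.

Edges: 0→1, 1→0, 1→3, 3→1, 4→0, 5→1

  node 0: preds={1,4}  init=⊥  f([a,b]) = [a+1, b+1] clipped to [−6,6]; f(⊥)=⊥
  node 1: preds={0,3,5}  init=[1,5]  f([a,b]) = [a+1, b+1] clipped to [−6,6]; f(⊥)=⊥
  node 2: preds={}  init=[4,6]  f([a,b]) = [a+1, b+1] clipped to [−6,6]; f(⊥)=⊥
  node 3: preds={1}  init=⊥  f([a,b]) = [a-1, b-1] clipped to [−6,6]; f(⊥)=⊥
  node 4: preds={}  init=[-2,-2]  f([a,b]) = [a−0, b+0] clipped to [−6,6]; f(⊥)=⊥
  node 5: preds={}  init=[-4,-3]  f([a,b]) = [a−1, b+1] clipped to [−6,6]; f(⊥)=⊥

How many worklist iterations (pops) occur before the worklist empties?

Iteration log — 8 steps:
  step 1. node 0  ⊔preds=[-2,5]  new=[-1,6]  old=⊥  +wl: 
  step 2. node 1  ⊔preds=[-4,6]  new=[-3,6]  old=[1,5]  +wl: 0
  step 3. node 2  ⊔preds=⊥  new=[4,6]  stable
  step 4. node 3  ⊔preds=[-3,6]  new=[-4,5]  old=⊥  +wl: 1
  step 5. node 4  ⊔preds=⊥  new=[-2,-2]  stable
  step 6. node 5  ⊔preds=⊥  new=[-4,-3]  stable
  step 7. node 0  ⊔preds=[-3,6]  new=[-2,6]  old=[-1,6]  +wl: 
  step 8. node 1  ⊔preds=[-4,6]  new=[-3,6]  stable

Least fixpoint reached:
  node 0: [-2,6]
  node 1: [-3,6]
  node 2: [4,6]
  node 3: [-4,5]
  node 4: [-2,-2]
  node 5: [-4,-3]

8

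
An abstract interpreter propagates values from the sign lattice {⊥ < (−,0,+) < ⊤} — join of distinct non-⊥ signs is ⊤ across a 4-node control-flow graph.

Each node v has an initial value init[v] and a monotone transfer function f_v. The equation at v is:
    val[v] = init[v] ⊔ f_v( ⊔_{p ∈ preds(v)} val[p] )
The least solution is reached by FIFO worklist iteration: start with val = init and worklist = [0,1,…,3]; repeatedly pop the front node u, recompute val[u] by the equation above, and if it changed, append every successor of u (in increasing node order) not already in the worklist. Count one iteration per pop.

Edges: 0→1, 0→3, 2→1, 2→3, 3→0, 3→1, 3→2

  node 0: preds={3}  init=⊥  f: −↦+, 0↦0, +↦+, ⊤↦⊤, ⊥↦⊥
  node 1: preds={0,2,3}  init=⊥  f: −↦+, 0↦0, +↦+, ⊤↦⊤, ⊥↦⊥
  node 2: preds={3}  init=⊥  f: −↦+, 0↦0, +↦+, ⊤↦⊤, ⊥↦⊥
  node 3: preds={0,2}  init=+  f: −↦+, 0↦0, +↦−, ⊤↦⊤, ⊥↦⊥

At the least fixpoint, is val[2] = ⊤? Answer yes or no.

Worklist (9 pops):
  #1 pop 0: in=+ → + (was ⊥); enqueue []
  #2 pop 1: in=+ → + (was ⊥); enqueue []
  #3 pop 2: in=+ → + (was ⊥); enqueue [1]
  #4 pop 3: in=+ → ⊤ (was +); enqueue [0,2]
  #5 pop 1: in=⊤ → ⊤ (was +); enqueue []
  #6 pop 0: in=⊤ → ⊤ (was +); enqueue [1,3]
  #7 pop 2: in=⊤ → ⊤ (was +); enqueue []
  #8 pop 1: in=⊤ → ⊤ (no change)
  #9 pop 3: in=⊤ → ⊤ (no change)

Fixpoint:
  val[0] = ⊤
  val[1] = ⊤
  val[2] = ⊤
  val[3] = ⊤

yes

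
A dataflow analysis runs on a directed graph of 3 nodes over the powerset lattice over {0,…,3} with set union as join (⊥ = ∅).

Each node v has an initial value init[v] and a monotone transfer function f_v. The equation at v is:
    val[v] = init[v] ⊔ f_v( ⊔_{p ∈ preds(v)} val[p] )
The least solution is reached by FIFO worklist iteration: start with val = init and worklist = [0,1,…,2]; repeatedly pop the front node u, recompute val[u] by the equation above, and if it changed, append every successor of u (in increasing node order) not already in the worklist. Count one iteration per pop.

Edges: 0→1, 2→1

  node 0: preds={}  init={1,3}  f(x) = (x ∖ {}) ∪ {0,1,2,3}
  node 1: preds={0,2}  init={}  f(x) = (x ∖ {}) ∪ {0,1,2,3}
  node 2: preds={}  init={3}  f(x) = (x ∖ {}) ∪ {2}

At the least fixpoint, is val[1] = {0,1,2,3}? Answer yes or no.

Trace (4 dequeues):
  [1] u=0 | in {} | out {0,1,2,3} | prev {1,3} | push {}
  [2] u=1 | in {0,1,2,3} | out {0,1,2,3} | prev {} | push {}
  [3] u=2 | in {} | out {2,3} | prev {3} | push {1}
  [4] u=1 | in {0,1,2,3} | out {0,1,2,3} | ==

Converged values:
  [0] {0,1,2,3}
  [1] {0,1,2,3}
  [2] {2,3}

yes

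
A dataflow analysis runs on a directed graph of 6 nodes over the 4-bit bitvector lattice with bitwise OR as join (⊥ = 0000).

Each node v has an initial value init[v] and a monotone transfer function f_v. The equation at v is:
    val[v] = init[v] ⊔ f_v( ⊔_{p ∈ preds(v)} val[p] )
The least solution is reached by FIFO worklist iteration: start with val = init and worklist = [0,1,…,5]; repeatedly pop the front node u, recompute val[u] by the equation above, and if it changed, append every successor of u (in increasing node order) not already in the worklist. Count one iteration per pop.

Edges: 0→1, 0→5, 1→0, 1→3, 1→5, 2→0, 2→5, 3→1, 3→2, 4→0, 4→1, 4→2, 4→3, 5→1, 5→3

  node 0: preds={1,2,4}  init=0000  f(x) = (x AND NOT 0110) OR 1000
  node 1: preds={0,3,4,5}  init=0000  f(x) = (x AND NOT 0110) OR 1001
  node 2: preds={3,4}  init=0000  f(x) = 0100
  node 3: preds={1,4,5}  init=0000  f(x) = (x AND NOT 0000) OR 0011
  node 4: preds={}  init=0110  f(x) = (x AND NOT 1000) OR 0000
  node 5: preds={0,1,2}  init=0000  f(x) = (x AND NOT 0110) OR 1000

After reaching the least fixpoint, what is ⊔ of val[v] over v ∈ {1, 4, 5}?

Worklist (11 pops):
  #1 pop 0: in=0110 → 1000 (was 0000); enqueue []
  #2 pop 1: in=1110 → 1001 (was 0000); enqueue [0]
  #3 pop 2: in=0110 → 0100 (was 0000); enqueue []
  #4 pop 3: in=1111 → 1111 (was 0000); enqueue [1,2]
  #5 pop 4: in=0000 → 0110 (no change)
  #6 pop 5: in=1101 → 1001 (was 0000); enqueue [3]
  #7 pop 0: in=1111 → 1001 (was 1000); enqueue [5]
  #8 pop 1: in=1111 → 1001 (no change)
  #9 pop 2: in=1111 → 0100 (no change)
  #10 pop 3: in=1111 → 1111 (no change)
  #11 pop 5: in=1101 → 1001 (no change)

Fixpoint:
  val[0] = 1001
  val[1] = 1001
  val[2] = 0100
  val[3] = 1111
  val[4] = 0110
  val[5] = 1001

1111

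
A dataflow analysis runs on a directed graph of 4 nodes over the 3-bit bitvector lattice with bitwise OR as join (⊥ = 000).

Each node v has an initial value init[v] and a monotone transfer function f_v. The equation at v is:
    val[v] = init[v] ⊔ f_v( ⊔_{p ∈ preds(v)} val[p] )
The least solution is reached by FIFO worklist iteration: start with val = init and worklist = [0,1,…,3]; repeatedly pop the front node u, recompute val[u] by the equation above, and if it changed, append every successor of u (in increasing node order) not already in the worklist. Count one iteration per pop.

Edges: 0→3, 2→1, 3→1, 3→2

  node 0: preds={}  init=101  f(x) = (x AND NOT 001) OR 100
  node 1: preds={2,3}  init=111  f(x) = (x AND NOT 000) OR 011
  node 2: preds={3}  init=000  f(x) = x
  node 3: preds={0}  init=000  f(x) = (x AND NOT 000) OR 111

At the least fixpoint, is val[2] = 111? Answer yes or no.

yes

Iteration log — 7 steps:
  step 1. node 0  ⊔preds=000  new=101  stable
  step 2. node 1  ⊔preds=000  new=111  stable
  step 3. node 2  ⊔preds=000  new=000  stable
  step 4. node 3  ⊔preds=101  new=111  old=000  +wl: 1,2
  step 5. node 1  ⊔preds=111  new=111  stable
  step 6. node 2  ⊔preds=111  new=111  old=000  +wl: 1
  step 7. node 1  ⊔preds=111  new=111  stable

Least fixpoint reached:
  node 0: 101
  node 1: 111
  node 2: 111
  node 3: 111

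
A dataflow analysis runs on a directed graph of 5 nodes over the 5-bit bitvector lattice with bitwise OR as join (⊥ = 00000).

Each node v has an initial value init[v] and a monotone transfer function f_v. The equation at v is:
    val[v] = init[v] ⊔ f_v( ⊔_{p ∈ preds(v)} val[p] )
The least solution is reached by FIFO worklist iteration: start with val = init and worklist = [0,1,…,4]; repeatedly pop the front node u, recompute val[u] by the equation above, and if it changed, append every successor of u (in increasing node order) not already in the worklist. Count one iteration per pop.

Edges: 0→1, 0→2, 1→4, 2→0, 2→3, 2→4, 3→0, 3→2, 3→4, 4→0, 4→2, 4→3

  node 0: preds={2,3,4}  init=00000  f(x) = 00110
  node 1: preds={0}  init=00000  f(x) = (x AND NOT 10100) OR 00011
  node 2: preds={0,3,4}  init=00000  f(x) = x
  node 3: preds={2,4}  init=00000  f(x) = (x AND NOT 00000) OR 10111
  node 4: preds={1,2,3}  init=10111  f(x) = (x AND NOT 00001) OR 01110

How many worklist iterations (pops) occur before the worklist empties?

Worklist (11 pops):
  #1 pop 0: in=10111 → 00110 (was 00000); enqueue []
  #2 pop 1: in=00110 → 00011 (was 00000); enqueue []
  #3 pop 2: in=10111 → 10111 (was 00000); enqueue [0]
  #4 pop 3: in=10111 → 10111 (was 00000); enqueue [2]
  #5 pop 4: in=10111 → 11111 (was 10111); enqueue [3]
  #6 pop 0: in=11111 → 00110 (no change)
  #7 pop 2: in=11111 → 11111 (was 10111); enqueue [0,4]
  #8 pop 3: in=11111 → 11111 (was 10111); enqueue [2]
  #9 pop 0: in=11111 → 00110 (no change)
  #10 pop 4: in=11111 → 11111 (no change)
  #11 pop 2: in=11111 → 11111 (no change)

Fixpoint:
  val[0] = 00110
  val[1] = 00011
  val[2] = 11111
  val[3] = 11111
  val[4] = 11111

11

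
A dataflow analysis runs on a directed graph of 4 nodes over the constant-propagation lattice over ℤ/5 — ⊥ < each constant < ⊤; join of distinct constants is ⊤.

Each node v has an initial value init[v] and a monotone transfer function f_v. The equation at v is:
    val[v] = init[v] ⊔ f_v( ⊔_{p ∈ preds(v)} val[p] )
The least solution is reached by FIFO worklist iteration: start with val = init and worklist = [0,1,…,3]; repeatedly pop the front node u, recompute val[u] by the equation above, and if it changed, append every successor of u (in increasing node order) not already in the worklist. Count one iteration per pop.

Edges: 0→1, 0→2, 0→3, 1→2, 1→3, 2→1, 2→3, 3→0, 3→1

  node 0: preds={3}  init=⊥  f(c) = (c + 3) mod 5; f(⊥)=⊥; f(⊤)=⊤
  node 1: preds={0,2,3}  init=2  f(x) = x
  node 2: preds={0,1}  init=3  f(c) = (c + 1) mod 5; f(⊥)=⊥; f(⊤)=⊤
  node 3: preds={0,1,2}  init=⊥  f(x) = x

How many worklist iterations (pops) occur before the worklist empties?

9

Iteration log — 9 steps:
  step 1. node 0  ⊔preds=⊥  new=⊥  stable
  step 2. node 1  ⊔preds=3  new=⊤  old=2  +wl: 
  step 3. node 2  ⊔preds=⊤  new=⊤  old=3  +wl: 1
  step 4. node 3  ⊔preds=⊤  new=⊤  old=⊥  +wl: 0
  step 5. node 1  ⊔preds=⊤  new=⊤  stable
  step 6. node 0  ⊔preds=⊤  new=⊤  old=⊥  +wl: 1,2,3
  step 7. node 1  ⊔preds=⊤  new=⊤  stable
  step 8. node 2  ⊔preds=⊤  new=⊤  stable
  step 9. node 3  ⊔preds=⊤  new=⊤  stable

Least fixpoint reached:
  node 0: ⊤
  node 1: ⊤
  node 2: ⊤
  node 3: ⊤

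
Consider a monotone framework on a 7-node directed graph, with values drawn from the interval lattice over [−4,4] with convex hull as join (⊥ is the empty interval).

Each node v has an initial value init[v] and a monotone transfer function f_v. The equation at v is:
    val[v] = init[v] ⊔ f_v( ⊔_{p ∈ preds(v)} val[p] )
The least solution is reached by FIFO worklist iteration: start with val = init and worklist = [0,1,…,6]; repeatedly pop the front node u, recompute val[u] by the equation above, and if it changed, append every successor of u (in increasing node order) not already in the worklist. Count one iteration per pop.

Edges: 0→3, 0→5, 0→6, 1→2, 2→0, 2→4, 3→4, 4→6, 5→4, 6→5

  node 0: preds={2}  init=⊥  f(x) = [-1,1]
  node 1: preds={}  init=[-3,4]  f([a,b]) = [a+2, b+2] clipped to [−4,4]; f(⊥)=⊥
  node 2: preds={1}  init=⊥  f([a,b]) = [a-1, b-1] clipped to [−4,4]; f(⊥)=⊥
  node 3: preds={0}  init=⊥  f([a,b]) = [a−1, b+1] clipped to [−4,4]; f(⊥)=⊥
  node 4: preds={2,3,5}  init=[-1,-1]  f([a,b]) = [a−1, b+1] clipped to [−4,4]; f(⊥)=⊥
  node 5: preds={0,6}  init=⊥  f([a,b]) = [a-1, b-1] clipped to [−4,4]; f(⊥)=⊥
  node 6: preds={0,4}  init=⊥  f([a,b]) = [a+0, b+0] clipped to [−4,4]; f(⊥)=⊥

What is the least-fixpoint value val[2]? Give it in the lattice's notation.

[-4,3]

Trace (11 dequeues):
  [1] u=0 | in ⊥ | out [-1,1] | prev ⊥ | push {}
  [2] u=1 | in ⊥ | out [-3,4] | ==
  [3] u=2 | in [-3,4] | out [-4,3] | prev ⊥ | push {0}
  [4] u=3 | in [-1,1] | out [-2,2] | prev ⊥ | push {}
  [5] u=4 | in [-4,3] | out [-4,4] | prev [-1,-1] | push {}
  [6] u=5 | in [-1,1] | out [-2,0] | prev ⊥ | push {4}
  [7] u=6 | in [-4,4] | out [-4,4] | prev ⊥ | push {5}
  [8] u=0 | in [-4,3] | out [-1,1] | ==
  [9] u=4 | in [-4,3] | out [-4,4] | ==
  [10] u=5 | in [-4,4] | out [-4,3] | prev [-2,0] | push {4}
  [11] u=4 | in [-4,3] | out [-4,4] | ==

Converged values:
  [0] [-1,1]
  [1] [-3,4]
  [2] [-4,3]
  [3] [-2,2]
  [4] [-4,4]
  [5] [-4,3]
  [6] [-4,4]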